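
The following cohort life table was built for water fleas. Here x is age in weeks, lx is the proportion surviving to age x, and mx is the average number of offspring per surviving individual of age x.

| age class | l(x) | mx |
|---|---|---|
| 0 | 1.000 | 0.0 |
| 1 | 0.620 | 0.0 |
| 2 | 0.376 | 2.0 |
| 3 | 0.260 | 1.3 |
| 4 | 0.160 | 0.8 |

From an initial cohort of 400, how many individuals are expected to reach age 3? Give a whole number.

104

Expected survivors = N0 · l_3 = 400 × 0.260 = 104 → 104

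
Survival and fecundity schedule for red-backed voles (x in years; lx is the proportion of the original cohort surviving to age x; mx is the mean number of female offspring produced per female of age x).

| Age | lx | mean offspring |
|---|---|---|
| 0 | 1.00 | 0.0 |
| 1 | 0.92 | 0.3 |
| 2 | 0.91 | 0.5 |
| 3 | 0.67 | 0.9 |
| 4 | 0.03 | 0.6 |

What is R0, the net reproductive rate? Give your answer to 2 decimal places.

1.35

lx·mx by age: 0, 0.276, 0.455, 0.603, 0.018
R0 = Σ lx·mx = 1.352 → 1.35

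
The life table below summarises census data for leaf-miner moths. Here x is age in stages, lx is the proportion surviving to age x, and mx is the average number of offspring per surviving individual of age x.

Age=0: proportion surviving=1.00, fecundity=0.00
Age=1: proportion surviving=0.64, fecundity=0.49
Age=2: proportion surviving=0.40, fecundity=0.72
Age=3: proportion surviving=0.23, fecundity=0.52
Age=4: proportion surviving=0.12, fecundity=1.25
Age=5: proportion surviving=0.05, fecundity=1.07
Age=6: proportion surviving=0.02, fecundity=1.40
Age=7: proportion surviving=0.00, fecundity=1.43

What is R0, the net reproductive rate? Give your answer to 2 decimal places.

lx·mx by age: 0, 0.3136, 0.288, 0.1196, 0.15, 0.0535, 0.028, 0
R0 = Σ lx·mx = 0.9527 → 0.95

0.95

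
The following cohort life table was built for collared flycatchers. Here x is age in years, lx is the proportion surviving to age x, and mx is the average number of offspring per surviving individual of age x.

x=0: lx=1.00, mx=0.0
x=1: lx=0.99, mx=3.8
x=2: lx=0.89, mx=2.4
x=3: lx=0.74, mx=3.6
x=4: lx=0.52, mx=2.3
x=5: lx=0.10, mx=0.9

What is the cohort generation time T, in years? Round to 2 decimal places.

2.16

lx·mx: 0, 3.762, 2.136, 2.664, 1.196, 0.09 → R0 = 9.848
x·lx·mx: 0, 3.762, 4.272, 7.992, 4.784, 0.45 → Σ = 21.26
T = 21.26 / 9.848 = 2.158814… → 2.16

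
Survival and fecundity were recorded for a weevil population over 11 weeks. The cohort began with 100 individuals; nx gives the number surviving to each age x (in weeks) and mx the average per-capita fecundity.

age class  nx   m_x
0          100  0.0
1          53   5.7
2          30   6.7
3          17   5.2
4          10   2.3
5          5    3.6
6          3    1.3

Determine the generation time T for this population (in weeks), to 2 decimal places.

1.85

lx = nx/n0 = nx/100: 1, 0.53, 0.3, 0.17, 0.1, 0.05, 0.03
lx·mx: 0, 3.021, 2.01, 0.884, 0.23, 0.18, 0.039 → R0 = 6.364
x·lx·mx: 0, 3.021, 4.02, 2.652, 0.92, 0.9, 0.234 → Σ = 11.747
T = 11.747 / 6.364 = 1.845852… → 1.85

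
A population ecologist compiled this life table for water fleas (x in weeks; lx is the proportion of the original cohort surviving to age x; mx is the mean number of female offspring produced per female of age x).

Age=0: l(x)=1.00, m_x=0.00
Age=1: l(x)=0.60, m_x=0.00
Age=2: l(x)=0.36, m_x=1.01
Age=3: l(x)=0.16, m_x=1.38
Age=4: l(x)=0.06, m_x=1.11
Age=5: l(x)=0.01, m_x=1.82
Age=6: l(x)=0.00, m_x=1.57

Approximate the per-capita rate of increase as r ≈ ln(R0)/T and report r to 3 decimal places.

R0 = Σ lx·mx = 0 + 0 + 0.3636 + 0.2208 + 0.0666 + 0.0182 + 0 = 0.6692
Σ x·lx·mx = 1.747; T = 1.747/0.6692 = 2.61058…
r ≈ ln(R0)/T = ln(0.6692)/2.61058… = -0.15386… → -0.154

-0.154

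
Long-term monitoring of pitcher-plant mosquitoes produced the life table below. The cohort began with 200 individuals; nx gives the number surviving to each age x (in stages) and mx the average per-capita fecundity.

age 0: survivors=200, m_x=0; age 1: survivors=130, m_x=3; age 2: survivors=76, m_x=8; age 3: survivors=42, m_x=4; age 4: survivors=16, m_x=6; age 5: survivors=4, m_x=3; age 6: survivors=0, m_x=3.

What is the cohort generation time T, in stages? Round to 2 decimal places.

2.00

lx = nx/n0 = nx/200: 1, 0.65, 0.38, 0.21, 0.08, 0.02, 0
lx·mx: 0, 1.95, 3.04, 0.84, 0.48, 0.06, 0 → R0 = 6.37
x·lx·mx: 0, 1.95, 6.08, 2.52, 1.92, 0.3, 0 → Σ = 12.77
T = 12.77 / 6.37 = 2.00471… → 2.00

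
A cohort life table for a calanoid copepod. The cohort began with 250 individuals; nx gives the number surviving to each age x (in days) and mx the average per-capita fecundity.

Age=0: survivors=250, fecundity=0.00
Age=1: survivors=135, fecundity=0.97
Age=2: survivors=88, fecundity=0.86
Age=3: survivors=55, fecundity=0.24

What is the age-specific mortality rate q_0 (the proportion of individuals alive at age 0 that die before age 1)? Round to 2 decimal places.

lx = nx/n0 = nx/250: 1, 0.54, 0.352, 0.22
q_0 = (l_0 − l_1) / l_0 = (1 − 0.54) / 1
     = 0.46 / 1 = 0.46 → 0.46

0.46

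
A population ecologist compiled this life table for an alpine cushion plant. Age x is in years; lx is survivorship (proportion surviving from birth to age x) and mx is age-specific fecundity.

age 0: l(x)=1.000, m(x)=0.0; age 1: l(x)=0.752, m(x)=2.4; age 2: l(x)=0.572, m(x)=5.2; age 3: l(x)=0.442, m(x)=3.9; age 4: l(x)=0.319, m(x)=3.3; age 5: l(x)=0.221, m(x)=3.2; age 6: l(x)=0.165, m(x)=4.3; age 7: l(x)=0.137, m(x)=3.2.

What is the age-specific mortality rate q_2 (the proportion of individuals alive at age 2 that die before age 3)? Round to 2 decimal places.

q_2 = (l_2 − l_3) / l_2 = (0.572 − 0.442) / 0.572
     = 0.13 / 0.572 = 0.227273… → 0.23

0.23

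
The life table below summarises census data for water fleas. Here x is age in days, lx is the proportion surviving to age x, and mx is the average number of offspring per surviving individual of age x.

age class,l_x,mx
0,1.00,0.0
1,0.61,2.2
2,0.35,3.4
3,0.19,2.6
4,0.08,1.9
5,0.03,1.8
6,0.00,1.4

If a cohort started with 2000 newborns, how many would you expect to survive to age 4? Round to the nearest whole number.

160

Expected survivors = N0 · l_4 = 2000 × 0.08 = 160 → 160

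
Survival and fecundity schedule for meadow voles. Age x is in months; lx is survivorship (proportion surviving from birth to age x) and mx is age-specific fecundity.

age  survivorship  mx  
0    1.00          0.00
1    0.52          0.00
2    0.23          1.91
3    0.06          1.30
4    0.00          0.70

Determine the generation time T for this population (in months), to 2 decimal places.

lx·mx: 0, 0, 0.4393, 0.078, 0 → R0 = 0.5173
x·lx·mx: 0, 0, 0.8786, 0.234, 0 → Σ = 1.1126
T = 1.1126 / 0.5173 = 2.150783… → 2.15

2.15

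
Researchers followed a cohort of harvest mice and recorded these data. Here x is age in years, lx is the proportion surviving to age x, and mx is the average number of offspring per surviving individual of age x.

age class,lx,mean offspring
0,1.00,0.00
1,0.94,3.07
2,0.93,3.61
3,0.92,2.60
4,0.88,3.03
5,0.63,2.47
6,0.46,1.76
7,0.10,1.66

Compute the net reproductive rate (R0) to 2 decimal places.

lx·mx by age: 0, 2.8858, 3.3573, 2.392, 2.6664, 1.5561, 0.8096, 0.166
R0 = Σ lx·mx = 13.8332 → 13.83

13.83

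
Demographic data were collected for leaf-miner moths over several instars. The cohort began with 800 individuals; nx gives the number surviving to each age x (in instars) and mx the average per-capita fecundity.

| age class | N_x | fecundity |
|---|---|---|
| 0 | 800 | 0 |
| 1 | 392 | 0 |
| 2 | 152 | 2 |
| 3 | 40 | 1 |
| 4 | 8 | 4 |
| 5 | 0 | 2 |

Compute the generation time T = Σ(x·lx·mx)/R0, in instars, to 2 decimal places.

2.28

lx = nx/n0 = nx/800: 1, 0.49, 0.19, 0.05, 0.01, 0
lx·mx: 0, 0, 0.38, 0.05, 0.04, 0 → R0 = 0.47
x·lx·mx: 0, 0, 0.76, 0.15, 0.16, 0 → Σ = 1.07
T = 1.07 / 0.47 = 2.276596… → 2.28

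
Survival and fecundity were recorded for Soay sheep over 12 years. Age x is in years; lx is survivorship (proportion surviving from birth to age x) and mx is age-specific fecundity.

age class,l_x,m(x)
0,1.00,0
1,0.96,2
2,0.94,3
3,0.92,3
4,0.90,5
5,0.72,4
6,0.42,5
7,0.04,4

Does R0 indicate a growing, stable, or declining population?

growing

R0 = Σ lx·mx = 0 + 1.92 + 2.82 + 2.76 + 4.5 + 2.88 + 2.1 + 0.16 = 17.14
R0 > 1, so the population is growing.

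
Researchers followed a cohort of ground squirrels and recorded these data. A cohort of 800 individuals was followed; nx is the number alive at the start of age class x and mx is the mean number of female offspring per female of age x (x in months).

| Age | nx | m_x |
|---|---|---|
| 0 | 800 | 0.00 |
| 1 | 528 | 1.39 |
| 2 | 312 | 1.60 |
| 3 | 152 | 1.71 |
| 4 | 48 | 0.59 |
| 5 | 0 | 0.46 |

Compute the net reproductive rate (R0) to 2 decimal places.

lx = nx/n0 = nx/800: 1, 0.66, 0.39, 0.19, 0.06, 0
lx·mx by age: 0, 0.9174, 0.624, 0.3249, 0.0354, 0
R0 = Σ lx·mx = 1.9017 → 1.90

1.90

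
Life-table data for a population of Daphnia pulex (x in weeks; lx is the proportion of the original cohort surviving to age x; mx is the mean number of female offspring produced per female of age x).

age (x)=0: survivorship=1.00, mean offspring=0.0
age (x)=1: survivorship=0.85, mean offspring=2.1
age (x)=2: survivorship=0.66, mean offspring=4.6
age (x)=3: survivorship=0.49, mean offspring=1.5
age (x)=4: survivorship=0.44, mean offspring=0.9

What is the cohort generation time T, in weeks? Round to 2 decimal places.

lx·mx: 0, 1.785, 3.036, 0.735, 0.396 → R0 = 5.952
x·lx·mx: 0, 1.785, 6.072, 2.205, 1.584 → Σ = 11.646
T = 11.646 / 5.952 = 1.956653… → 1.96

1.96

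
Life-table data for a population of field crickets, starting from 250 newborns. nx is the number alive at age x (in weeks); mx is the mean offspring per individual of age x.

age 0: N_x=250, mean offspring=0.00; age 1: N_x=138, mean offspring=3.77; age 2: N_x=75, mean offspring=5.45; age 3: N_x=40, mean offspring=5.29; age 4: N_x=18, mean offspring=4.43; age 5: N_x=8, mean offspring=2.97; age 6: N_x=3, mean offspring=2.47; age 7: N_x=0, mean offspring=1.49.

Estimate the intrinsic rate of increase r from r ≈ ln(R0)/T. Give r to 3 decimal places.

0.821

lx = nx/n0 = nx/250: 1, 0.552, 0.3, 0.16, 0.072, 0.032, 0.012, 0
R0 = Σ lx·mx = 0 + 2.08104 + 1.635 + 0.8464 + 0.31896 + 0.09504 + 0.02964 + 0 = 5.00608
Σ x·lx·mx = 9.81912; T = 9.81912/5.00608 = 1.96144…
r ≈ ln(R0)/T = ln(5.00608)/1.96144… = 0.82116… → 0.821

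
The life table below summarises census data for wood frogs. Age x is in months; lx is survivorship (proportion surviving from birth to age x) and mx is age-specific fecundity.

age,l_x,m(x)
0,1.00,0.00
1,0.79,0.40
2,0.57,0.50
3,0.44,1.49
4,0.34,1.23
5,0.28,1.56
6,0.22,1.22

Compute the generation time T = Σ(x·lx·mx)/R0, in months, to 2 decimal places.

lx·mx: 0, 0.316, 0.285, 0.6556, 0.4182, 0.4368, 0.2684 → R0 = 2.38
x·lx·mx: 0, 0.316, 0.57, 1.9668, 1.6728, 2.184, 1.6104 → Σ = 8.32
T = 8.32 / 2.38 = 3.495798… → 3.50

3.50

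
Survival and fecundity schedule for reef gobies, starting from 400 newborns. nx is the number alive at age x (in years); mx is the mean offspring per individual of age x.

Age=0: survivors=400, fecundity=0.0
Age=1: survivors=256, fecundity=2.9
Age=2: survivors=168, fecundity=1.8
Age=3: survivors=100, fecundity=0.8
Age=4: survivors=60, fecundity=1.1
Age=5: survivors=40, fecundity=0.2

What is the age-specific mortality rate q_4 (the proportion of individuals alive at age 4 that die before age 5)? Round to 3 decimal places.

0.333

lx = nx/n0 = nx/400: 1, 0.64, 0.42, 0.25, 0.15, 0.1
q_4 = (l_4 − l_5) / l_4 = (0.15 − 0.1) / 0.15
     = 0.05 / 0.15 = 0.333333… → 0.333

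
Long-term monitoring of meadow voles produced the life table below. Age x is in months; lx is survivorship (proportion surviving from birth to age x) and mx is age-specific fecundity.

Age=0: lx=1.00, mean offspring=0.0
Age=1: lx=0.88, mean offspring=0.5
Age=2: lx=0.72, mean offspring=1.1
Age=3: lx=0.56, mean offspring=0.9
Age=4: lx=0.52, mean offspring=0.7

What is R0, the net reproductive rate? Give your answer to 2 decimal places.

2.10

lx·mx by age: 0, 0.44, 0.792, 0.504, 0.364
R0 = Σ lx·mx = 2.1 → 2.10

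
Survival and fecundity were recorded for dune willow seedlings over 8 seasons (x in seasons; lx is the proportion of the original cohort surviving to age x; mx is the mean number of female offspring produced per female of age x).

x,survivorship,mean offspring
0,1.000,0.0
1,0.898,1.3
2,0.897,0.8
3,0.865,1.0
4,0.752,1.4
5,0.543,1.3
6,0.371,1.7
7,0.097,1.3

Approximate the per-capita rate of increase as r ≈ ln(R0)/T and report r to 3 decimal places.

0.497

R0 = Σ lx·mx = 0 + 1.1674 + 0.7176 + 0.865 + 1.0528 + 0.7059 + 0.6307 + 0.1261 = 5.2655
Σ x·lx·mx = 17.6052; T = 17.6052/5.2655 = 3.3435…
r ≈ ln(R0)/T = ln(5.2655)/3.3435… = 0.49684… → 0.497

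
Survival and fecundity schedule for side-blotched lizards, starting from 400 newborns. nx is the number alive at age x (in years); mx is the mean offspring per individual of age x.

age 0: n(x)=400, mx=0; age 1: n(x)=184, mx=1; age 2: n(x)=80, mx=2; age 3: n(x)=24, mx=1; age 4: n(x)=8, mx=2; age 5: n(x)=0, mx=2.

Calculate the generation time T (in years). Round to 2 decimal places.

1.67

lx = nx/n0 = nx/400: 1, 0.46, 0.2, 0.06, 0.02, 0
lx·mx: 0, 0.46, 0.4, 0.06, 0.04, 0 → R0 = 0.96
x·lx·mx: 0, 0.46, 0.8, 0.18, 0.16, 0 → Σ = 1.6
T = 1.6 / 0.96 = 1.666667… → 1.67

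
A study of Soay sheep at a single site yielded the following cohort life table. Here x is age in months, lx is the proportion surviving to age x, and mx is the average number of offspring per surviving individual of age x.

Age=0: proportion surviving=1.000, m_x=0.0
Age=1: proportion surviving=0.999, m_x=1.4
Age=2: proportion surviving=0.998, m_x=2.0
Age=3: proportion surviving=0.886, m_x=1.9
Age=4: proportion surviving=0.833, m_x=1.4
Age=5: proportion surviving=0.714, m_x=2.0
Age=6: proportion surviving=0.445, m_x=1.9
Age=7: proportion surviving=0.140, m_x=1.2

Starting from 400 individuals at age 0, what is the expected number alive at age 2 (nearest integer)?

399

Expected survivors = N0 · l_2 = 400 × 0.998 = 399.2 → 399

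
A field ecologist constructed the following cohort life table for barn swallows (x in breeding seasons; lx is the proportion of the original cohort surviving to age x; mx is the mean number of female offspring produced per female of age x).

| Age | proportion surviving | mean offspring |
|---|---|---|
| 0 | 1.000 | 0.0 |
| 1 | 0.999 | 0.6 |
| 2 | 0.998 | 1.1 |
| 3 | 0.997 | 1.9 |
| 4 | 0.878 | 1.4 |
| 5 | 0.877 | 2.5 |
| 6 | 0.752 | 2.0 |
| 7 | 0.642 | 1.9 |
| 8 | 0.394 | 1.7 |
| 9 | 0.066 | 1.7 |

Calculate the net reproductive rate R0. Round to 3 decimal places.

10.519

lx·mx by age: 0, 0.5994, 1.0978, 1.8943, 1.2292, 2.1925, 1.504, 1.2198, 0.6698, 0.1122
R0 = Σ lx·mx = 10.519 → 10.519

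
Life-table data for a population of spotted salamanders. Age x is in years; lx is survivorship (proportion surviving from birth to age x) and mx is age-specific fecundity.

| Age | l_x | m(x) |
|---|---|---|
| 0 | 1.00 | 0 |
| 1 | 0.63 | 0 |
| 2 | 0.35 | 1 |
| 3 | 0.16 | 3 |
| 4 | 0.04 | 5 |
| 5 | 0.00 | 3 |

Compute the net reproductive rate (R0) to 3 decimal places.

lx·mx by age: 0, 0, 0.35, 0.48, 0.2, 0
R0 = Σ lx·mx = 1.03 → 1.030

1.030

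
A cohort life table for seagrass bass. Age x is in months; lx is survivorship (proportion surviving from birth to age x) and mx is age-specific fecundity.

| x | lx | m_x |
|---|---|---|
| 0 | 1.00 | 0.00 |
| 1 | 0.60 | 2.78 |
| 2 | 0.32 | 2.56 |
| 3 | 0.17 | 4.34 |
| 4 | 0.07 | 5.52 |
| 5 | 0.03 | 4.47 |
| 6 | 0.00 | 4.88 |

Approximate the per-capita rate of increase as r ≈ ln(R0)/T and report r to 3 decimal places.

R0 = Σ lx·mx = 0 + 1.668 + 0.8192 + 0.7378 + 0.3864 + 0.1341 + 0 = 3.7455
Σ x·lx·mx = 7.7359; T = 7.7359/3.7455 = 2.06539…
r ≈ ln(R0)/T = ln(3.7455)/2.06539… = 0.63937… → 0.639

0.639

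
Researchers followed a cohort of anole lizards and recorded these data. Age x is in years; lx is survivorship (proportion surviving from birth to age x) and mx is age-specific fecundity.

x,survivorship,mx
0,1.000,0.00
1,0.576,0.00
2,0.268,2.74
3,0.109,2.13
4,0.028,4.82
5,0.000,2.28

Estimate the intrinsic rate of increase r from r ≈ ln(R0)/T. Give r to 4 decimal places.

R0 = Σ lx·mx = 0 + 0 + 0.73432 + 0.23217 + 0.13496 + 0 = 1.10145
Σ x·lx·mx = 2.70499; T = 2.70499/1.10145 = 2.45584…
r ≈ ln(R0)/T = ln(1.10145)/2.45584… = 0.039346… → 0.0393

0.0393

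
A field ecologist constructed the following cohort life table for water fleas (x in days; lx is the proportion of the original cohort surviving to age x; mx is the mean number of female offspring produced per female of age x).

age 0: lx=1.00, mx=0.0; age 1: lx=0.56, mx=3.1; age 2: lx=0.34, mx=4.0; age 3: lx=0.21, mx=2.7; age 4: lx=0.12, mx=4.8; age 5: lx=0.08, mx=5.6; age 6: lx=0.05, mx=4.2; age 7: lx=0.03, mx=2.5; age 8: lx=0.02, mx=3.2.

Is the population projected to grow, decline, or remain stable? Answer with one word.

R0 = Σ lx·mx = 0 + 1.736 + 1.36 + 0.567 + 0.576 + 0.448 + 0.21 + 0.075 + 0.064 = 5.036
R0 > 1, so the population is growing.

growing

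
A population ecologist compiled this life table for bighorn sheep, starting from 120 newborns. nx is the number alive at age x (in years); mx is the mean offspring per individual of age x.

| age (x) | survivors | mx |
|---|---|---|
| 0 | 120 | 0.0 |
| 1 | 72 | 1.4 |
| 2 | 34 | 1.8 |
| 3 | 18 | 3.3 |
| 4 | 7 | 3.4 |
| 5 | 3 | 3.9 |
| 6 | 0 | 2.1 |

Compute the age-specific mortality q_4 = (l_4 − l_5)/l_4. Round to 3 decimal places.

lx = nx/n0 = nx/120: 1, 0.6, 0.28333…, 0.15, 0.05833…, 0.025, 0
q_4 = (l_4 − l_5) / l_4 = (0.058333… − 0.025) / 0.058333…
     = 0.033333… / 0.058333… = 0.571429… → 0.571

0.571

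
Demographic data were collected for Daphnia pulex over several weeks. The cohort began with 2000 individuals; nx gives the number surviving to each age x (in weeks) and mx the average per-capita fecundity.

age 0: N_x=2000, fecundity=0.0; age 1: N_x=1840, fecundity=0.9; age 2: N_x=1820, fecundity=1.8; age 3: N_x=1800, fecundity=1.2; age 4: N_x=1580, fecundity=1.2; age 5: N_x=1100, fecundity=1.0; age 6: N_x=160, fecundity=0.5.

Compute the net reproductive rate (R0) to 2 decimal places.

5.08

lx = nx/n0 = nx/2000: 1, 0.92, 0.91, 0.9, 0.79, 0.55, 0.08
lx·mx by age: 0, 0.828, 1.638, 1.08, 0.948, 0.55, 0.04
R0 = Σ lx·mx = 5.084 → 5.08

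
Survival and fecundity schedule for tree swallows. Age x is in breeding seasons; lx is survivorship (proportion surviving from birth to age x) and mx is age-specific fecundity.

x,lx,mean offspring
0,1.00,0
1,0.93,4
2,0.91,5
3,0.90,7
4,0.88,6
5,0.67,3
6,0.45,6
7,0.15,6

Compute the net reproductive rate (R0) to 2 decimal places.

lx·mx by age: 0, 3.72, 4.55, 6.3, 5.28, 2.01, 2.7, 0.9
R0 = Σ lx·mx = 25.46 → 25.46

25.46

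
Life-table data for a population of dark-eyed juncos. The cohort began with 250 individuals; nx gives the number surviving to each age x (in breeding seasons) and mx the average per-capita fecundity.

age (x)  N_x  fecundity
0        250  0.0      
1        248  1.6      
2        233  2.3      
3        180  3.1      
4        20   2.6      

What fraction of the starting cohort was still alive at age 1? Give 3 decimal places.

l_1 = n_1/n_0 = 248/250 = 0.992 → 0.992

0.992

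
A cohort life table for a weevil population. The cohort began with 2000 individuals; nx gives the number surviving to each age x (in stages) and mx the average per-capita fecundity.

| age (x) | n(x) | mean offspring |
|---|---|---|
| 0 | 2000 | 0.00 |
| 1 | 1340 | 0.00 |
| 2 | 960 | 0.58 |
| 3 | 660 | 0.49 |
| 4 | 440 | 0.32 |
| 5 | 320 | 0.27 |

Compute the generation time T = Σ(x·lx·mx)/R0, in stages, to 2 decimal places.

lx = nx/n0 = nx/2000: 1, 0.67, 0.48, 0.33, 0.22, 0.16
lx·mx: 0, 0, 0.2784, 0.1617, 0.0704, 0.0432 → R0 = 0.5537
x·lx·mx: 0, 0, 0.5568, 0.4851, 0.2816, 0.216 → Σ = 1.5395
T = 1.5395 / 0.5537 = 2.780386… → 2.78

2.78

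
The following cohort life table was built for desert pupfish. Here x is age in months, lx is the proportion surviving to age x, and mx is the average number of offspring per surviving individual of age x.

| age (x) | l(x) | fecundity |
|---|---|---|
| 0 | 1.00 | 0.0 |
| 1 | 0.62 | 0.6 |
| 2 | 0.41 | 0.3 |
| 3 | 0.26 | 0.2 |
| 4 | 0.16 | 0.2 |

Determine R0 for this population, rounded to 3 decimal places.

0.579

lx·mx by age: 0, 0.372, 0.123, 0.052, 0.032
R0 = Σ lx·mx = 0.579 → 0.579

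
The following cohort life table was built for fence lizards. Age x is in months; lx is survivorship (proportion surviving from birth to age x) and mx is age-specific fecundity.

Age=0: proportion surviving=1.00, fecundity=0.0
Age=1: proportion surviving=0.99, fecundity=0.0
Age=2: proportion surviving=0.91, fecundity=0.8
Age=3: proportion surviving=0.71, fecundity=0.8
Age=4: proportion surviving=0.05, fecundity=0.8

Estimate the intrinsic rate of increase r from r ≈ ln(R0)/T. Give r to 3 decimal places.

R0 = Σ lx·mx = 0 + 0 + 0.728 + 0.568 + 0.04 = 1.336
Σ x·lx·mx = 3.32; T = 3.32/1.336 = 2.48503…
r ≈ ln(R0)/T = ln(1.336)/2.48503… = 0.11657… → 0.117

0.117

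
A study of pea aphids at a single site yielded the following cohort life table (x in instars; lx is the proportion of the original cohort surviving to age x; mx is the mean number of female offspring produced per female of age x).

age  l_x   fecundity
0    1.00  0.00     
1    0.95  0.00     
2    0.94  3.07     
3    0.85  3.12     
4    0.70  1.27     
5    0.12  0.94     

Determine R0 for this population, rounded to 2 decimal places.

6.54

lx·mx by age: 0, 0, 2.8858, 2.652, 0.889, 0.1128
R0 = Σ lx·mx = 6.5396 → 6.54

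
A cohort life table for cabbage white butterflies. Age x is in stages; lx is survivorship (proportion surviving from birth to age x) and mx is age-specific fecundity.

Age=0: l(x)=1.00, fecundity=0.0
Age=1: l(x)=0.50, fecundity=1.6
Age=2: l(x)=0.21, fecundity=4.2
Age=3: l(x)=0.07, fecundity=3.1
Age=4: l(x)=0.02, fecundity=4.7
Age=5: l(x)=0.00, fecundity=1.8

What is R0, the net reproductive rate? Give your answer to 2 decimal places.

1.99

lx·mx by age: 0, 0.8, 0.882, 0.217, 0.094, 0
R0 = Σ lx·mx = 1.993 → 1.99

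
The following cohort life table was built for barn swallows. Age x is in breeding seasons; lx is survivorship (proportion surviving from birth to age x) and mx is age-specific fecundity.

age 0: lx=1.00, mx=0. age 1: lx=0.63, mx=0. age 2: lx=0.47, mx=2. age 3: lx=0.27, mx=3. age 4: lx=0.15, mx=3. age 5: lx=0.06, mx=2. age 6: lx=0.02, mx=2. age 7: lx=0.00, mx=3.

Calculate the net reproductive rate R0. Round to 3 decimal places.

lx·mx by age: 0, 0, 0.94, 0.81, 0.45, 0.12, 0.04, 0
R0 = Σ lx·mx = 2.36 → 2.360

2.360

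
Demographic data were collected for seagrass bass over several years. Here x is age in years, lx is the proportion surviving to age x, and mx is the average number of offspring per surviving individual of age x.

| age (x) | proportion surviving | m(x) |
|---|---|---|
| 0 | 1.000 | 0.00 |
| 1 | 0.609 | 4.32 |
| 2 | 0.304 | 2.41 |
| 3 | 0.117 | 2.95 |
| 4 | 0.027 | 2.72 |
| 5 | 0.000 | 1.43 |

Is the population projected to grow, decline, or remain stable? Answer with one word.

growing

R0 = Σ lx·mx = 0 + 2.63088 + 0.73264 + 0.34515 + 0.07344 + 0 = 3.78211
R0 > 1, so the population is growing.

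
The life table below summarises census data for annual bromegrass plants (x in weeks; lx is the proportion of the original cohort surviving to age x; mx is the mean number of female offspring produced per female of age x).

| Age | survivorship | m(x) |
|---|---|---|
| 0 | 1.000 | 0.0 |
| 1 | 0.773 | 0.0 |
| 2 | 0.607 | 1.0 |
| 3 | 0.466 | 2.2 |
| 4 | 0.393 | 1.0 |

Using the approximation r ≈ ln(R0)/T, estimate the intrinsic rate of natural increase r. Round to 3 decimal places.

0.244

R0 = Σ lx·mx = 0 + 0 + 0.607 + 1.0252 + 0.393 = 2.0252
Σ x·lx·mx = 5.8616; T = 5.8616/2.0252 = 2.89433…
r ≈ ln(R0)/T = ln(2.0252)/2.89433… = 0.24381… → 0.244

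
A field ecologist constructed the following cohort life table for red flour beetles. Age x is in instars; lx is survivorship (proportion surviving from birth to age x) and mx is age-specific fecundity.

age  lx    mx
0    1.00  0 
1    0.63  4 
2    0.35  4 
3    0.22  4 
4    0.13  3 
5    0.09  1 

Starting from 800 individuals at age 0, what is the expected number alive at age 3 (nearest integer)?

Expected survivors = N0 · l_3 = 800 × 0.22 = 176 → 176

176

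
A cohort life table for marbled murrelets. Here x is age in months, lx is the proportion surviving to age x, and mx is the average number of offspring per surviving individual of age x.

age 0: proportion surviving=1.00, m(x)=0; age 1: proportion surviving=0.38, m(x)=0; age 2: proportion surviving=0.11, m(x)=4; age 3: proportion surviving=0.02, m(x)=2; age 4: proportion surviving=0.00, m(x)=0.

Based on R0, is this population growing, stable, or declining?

R0 = Σ lx·mx = 0 + 0 + 0.44 + 0.04 + 0 = 0.48
R0 < 1, so the population is declining.

declining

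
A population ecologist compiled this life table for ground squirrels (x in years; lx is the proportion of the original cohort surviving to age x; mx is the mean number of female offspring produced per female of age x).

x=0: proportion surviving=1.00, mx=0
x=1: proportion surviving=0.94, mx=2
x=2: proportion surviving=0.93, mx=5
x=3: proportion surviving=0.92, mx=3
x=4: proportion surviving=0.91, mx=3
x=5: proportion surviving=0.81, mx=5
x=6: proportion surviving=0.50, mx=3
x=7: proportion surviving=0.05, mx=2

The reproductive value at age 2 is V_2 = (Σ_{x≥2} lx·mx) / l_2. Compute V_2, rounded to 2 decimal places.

lx·mx for x ≥ 2: 4.65, 2.76, 2.73, 4.05, 1.5, 0.1 → sum = 15.79
V_2 = 15.79 / l_2 = 15.79 / 0.93 = 16.978495… → 16.98

16.98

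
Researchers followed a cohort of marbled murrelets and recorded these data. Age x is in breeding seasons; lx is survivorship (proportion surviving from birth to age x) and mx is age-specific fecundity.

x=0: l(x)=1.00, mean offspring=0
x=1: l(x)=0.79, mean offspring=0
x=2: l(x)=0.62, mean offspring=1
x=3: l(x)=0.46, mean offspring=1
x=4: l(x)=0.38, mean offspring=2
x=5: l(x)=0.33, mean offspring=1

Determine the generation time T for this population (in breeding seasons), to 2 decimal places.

lx·mx: 0, 0, 0.62, 0.46, 0.76, 0.33 → R0 = 2.17
x·lx·mx: 0, 0, 1.24, 1.38, 3.04, 1.65 → Σ = 7.31
T = 7.31 / 2.17 = 3.368664… → 3.37

3.37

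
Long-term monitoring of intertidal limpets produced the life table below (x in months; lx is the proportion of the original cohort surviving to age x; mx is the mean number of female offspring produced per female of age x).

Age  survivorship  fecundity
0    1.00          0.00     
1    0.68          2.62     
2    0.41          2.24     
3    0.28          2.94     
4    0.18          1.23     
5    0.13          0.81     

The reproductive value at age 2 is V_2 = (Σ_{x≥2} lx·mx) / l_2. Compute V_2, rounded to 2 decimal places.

5.04

lx·mx for x ≥ 2: 0.9184, 0.8232, 0.2214, 0.1053 → sum = 2.0683
V_2 = 2.0683 / l_2 = 2.0683 / 0.41 = 5.044634… → 5.04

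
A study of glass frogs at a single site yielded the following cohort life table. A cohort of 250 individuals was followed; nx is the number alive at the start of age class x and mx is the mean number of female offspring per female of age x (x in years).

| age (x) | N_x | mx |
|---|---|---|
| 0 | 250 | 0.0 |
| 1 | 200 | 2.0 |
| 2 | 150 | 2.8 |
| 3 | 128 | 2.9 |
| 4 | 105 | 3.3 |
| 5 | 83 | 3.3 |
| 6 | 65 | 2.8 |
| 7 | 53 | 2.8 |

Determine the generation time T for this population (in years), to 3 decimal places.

lx = nx/n0 = nx/250: 1, 0.8, 0.6, 0.512, 0.42, 0.332, 0.26, 0.212
lx·mx: 0, 1.6, 1.68, 1.4848, 1.386, 1.0956, 0.728, 0.5936 → R0 = 8.568
x·lx·mx: 0, 1.6, 3.36, 4.4544, 5.544, 5.478, 4.368, 4.1552 → Σ = 28.9596
T = 28.9596 / 8.568 = 3.379972… → 3.380

3.380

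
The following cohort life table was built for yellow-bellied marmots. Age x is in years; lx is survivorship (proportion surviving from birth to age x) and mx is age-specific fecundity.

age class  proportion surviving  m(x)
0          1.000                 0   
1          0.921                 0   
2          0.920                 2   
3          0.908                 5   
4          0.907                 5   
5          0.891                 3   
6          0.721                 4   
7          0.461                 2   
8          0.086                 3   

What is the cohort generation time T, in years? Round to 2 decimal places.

lx·mx: 0, 0, 1.84, 4.54, 4.535, 2.673, 2.884, 0.922, 0.258 → R0 = 17.652
x·lx·mx: 0, 0, 3.68, 13.62, 18.14, 13.365, 17.304, 6.454, 2.064 → Σ = 74.627
T = 74.627 / 17.652 = 4.22768… → 4.23

4.23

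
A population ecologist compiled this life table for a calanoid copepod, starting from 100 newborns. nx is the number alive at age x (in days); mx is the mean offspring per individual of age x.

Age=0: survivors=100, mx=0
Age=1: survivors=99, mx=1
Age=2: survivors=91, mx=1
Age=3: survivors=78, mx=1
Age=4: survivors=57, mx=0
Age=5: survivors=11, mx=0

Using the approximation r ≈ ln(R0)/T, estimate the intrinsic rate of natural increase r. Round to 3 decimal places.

lx = nx/n0 = nx/100: 1, 0.99, 0.91, 0.78, 0.57, 0.11
R0 = Σ lx·mx = 0 + 0.99 + 0.91 + 0.78 + 0 + 0 = 2.68
Σ x·lx·mx = 5.15; T = 5.15/2.68 = 1.92164…
r ≈ ln(R0)/T = ln(2.68)/1.92164… = 0.51301… → 0.513

0.513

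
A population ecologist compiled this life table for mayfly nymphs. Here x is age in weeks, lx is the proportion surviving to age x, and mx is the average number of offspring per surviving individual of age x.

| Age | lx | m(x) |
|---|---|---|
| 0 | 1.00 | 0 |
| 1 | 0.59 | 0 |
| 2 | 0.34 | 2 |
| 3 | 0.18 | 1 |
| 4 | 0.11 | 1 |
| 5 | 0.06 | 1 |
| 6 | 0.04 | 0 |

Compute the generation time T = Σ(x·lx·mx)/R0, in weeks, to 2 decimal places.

lx·mx: 0, 0, 0.68, 0.18, 0.11, 0.06, 0 → R0 = 1.03
x·lx·mx: 0, 0, 1.36, 0.54, 0.44, 0.3, 0 → Σ = 2.64
T = 2.64 / 1.03 = 2.563107… → 2.56

2.56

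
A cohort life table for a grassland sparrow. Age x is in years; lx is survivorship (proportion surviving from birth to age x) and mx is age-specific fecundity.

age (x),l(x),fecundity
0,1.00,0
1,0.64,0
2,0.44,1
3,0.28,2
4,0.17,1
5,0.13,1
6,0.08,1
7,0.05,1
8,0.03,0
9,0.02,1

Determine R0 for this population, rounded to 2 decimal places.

lx·mx by age: 0, 0, 0.44, 0.56, 0.17, 0.13, 0.08, 0.05, 0, 0.02
R0 = Σ lx·mx = 1.45 → 1.45

1.45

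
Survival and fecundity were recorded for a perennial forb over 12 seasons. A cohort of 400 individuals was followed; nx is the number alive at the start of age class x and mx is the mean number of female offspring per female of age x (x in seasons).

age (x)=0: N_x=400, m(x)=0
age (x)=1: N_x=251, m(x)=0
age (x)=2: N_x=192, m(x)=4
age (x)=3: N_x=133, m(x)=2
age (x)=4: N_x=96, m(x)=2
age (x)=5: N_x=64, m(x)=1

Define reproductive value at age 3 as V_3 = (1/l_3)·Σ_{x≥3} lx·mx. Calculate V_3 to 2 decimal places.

3.92

lx = nx/n0 = nx/400: 1, 0.6275, 0.48, 0.3325, 0.24, 0.16
lx·mx for x ≥ 3: 0.665, 0.48, 0.16 → sum = 1.305
V_3 = 1.305 / l_3 = 1.305 / 0.3325 = 3.924812… → 3.92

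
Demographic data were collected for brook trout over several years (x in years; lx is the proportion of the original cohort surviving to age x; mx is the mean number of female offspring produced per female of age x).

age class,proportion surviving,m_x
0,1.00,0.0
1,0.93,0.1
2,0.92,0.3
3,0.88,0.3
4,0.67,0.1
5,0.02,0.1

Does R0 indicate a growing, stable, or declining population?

R0 = Σ lx·mx = 0 + 0.093 + 0.276 + 0.264 + 0.067 + 0.002 = 0.702
R0 < 1, so the population is declining.

declining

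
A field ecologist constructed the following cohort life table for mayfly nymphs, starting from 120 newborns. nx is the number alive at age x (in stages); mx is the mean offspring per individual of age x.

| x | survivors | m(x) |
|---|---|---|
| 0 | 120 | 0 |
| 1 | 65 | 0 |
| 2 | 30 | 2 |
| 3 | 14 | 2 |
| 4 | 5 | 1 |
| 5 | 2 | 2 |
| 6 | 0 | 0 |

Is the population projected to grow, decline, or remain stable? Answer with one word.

declining

lx = nx/n0 = nx/120: 1, 0.54167…, 0.25, 0.11667…, 0.04167…, 0.01667…, 0
R0 = Σ lx·mx = 0 + 0 + 0.5 + 0.233333… + 0.041667… + 0.033333… + 0 = 0.808333…
R0 < 1, so the population is declining.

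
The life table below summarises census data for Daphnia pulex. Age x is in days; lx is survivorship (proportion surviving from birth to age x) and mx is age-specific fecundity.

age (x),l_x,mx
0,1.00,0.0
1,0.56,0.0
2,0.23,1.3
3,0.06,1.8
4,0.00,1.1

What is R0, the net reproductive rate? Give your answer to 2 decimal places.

lx·mx by age: 0, 0, 0.299, 0.108, 0
R0 = Σ lx·mx = 0.407 → 0.41

0.41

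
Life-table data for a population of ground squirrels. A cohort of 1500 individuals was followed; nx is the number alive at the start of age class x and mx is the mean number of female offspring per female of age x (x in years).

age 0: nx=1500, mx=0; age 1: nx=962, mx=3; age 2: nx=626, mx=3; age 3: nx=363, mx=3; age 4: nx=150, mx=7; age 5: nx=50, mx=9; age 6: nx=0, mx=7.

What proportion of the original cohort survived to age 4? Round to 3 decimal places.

0.100

l_4 = n_4/n_0 = 150/1500 = 0.1 → 0.100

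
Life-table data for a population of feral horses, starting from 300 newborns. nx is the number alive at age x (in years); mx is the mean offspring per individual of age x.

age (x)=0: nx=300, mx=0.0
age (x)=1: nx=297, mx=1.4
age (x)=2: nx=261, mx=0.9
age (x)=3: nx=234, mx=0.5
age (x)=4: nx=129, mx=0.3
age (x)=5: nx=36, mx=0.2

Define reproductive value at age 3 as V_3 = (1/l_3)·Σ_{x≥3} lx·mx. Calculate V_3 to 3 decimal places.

lx = nx/n0 = nx/300: 1, 0.99, 0.87, 0.78, 0.43, 0.12
lx·mx for x ≥ 3: 0.39, 0.129, 0.024 → sum = 0.543
V_3 = 0.543 / l_3 = 0.543 / 0.78 = 0.696154… → 0.696

0.696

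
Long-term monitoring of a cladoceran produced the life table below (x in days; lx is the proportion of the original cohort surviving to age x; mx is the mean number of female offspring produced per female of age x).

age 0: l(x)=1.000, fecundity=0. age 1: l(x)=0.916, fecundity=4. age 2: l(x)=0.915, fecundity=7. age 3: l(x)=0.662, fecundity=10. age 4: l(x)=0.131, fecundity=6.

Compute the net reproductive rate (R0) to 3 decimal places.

17.475

lx·mx by age: 0, 3.664, 6.405, 6.62, 0.786
R0 = Σ lx·mx = 17.475 → 17.475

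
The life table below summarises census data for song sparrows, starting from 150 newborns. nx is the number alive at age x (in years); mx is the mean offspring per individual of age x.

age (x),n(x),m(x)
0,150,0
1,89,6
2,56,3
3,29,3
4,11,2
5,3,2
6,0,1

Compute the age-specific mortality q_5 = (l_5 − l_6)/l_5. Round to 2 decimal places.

lx = nx/n0 = nx/150: 1, 0.59333…, 0.37333…, 0.19333…, 0.07333…, 0.02, 0
q_5 = (l_5 − l_6) / l_5 = (0.02 − 0) / 0.02
     = 0.02 / 0.02 = 1 → 1.00

1.00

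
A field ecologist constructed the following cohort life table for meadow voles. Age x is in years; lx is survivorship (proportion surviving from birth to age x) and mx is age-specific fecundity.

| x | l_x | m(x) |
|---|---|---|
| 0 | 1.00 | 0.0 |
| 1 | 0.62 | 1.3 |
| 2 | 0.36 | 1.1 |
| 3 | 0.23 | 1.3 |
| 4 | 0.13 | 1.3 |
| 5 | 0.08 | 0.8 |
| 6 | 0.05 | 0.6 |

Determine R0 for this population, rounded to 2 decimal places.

1.76

lx·mx by age: 0, 0.806, 0.396, 0.299, 0.169, 0.064, 0.03
R0 = Σ lx·mx = 1.764 → 1.76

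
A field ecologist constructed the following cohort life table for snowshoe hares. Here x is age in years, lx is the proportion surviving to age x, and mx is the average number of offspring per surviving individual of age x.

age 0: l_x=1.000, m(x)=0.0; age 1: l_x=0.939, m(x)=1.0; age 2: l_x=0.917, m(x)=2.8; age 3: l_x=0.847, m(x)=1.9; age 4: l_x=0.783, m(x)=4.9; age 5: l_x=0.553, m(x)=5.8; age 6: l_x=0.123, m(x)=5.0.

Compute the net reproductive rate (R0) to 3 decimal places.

12.775

lx·mx by age: 0, 0.939, 2.5676, 1.6093, 3.8367, 3.2074, 0.615
R0 = Σ lx·mx = 12.775 → 12.775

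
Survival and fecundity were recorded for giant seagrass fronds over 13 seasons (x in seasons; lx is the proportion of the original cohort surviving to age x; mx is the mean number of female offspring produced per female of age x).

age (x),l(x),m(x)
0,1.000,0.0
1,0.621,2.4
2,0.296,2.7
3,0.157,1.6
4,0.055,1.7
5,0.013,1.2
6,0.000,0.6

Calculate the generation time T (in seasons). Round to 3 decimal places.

lx·mx: 0, 1.4904, 0.7992, 0.2512, 0.0935, 0.0156, 0 → R0 = 2.6499
x·lx·mx: 0, 1.4904, 1.5984, 0.7536, 0.374, 0.078, 0 → Σ = 4.2944
T = 4.2944 / 2.6499 = 1.620589… → 1.621

1.621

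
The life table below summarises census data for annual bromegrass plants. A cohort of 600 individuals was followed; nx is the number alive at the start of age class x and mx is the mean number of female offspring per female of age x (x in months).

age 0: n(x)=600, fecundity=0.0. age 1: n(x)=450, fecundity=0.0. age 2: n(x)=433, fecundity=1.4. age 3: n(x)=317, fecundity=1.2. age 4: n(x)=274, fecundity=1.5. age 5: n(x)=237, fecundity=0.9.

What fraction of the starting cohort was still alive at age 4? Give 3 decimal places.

0.457

l_4 = n_4/n_0 = 274/600 = 0.456667… → 0.457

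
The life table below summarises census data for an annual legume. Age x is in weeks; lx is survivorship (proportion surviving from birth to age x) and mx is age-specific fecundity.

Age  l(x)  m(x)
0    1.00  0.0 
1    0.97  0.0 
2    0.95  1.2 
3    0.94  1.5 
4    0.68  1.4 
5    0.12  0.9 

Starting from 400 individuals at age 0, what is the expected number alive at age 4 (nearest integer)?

272

Expected survivors = N0 · l_4 = 400 × 0.68 = 272 → 272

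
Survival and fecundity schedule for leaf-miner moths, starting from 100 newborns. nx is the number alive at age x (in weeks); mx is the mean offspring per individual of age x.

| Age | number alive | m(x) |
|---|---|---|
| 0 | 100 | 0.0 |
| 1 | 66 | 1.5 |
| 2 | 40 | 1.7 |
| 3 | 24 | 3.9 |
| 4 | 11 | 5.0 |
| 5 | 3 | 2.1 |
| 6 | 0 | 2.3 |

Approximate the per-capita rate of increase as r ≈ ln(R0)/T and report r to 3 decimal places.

lx = nx/n0 = nx/100: 1, 0.66, 0.4, 0.24, 0.11, 0.03, 0
R0 = Σ lx·mx = 0 + 0.99 + 0.68 + 0.936 + 0.55 + 0.063 + 0 = 3.219
Σ x·lx·mx = 7.673; T = 7.673/3.219 = 2.38366…
r ≈ ln(R0)/T = ln(3.219)/2.38366… = 0.49045… → 0.490

0.490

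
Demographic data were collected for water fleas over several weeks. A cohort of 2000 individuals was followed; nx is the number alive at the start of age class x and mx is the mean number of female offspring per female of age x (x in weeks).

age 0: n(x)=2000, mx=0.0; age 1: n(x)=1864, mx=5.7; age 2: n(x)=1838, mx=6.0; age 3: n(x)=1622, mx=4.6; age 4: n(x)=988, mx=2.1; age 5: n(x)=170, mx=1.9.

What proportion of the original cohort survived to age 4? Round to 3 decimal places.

l_4 = n_4/n_0 = 988/2000 = 0.494 → 0.494

0.494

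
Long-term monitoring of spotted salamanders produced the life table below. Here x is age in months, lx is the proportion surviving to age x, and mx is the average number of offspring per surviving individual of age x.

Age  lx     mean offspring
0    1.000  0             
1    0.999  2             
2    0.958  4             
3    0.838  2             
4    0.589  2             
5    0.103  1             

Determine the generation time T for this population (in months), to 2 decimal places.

2.27

lx·mx: 0, 1.998, 3.832, 1.676, 1.178, 0.103 → R0 = 8.787
x·lx·mx: 0, 1.998, 7.664, 5.028, 4.712, 0.515 → Σ = 19.917
T = 19.917 / 8.787 = 2.266644… → 2.27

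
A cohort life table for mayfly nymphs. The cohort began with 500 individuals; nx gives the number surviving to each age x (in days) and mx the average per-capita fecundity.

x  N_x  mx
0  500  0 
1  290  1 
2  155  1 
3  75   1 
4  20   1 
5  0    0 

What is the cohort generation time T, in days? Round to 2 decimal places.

lx = nx/n0 = nx/500: 1, 0.58, 0.31, 0.15, 0.04, 0
lx·mx: 0, 0.58, 0.31, 0.15, 0.04, 0 → R0 = 1.08
x·lx·mx: 0, 0.58, 0.62, 0.45, 0.16, 0 → Σ = 1.81
T = 1.81 / 1.08 = 1.675926… → 1.68

1.68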